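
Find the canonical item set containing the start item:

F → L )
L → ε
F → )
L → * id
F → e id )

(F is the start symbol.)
{ [F → . )], [F → . L )], [F → . e id )], [F' → . F], [L → . * id], [L → .] }

First, augment the grammar with F' → F
I₀ = CLOSURE({ [F' → . F] }):
  [F' → . F] has the dot before F: add [F → . L )], [F → . )], [F → . e id )]
  [F → . L )] has the dot before L: add [L → .], [L → . * id]
No further items can be added.

I₀ = { [F → . )], [F → . L )], [F → . e id )], [F' → . F], [L → . * id], [L → .] }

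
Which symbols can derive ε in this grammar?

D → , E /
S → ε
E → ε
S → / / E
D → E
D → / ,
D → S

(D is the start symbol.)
A non-terminal is nullable if it can derive ε (the empty string): either it has an ε-production, or it has a production whose right-hand side consists entirely of nullable non-terminals.

ε-productions: S → ε, E → ε
So S, E are immediately nullable.
D → E: every symbol on the right is nullable, so D is nullable too.
Every non-terminal is now nullable.
Nullable = { 'D', 'E', 'S' }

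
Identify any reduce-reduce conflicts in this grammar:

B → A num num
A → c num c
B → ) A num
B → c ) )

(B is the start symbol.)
Augment with B' → B and build the canonical LR(0) collection (I0 = CLOSURE({[B' → . B]}), then GOTO on every symbol after a dot until no new states appear). It has 14 states:
  I0: { [A → . c num c], [B → . ) A num], [B → . A num num], [B → . c ) )], [B' → . B] }  — shift
  I1: { [A → . c num c], [B → ) . A num] }  — shift
  I2: { [B → A . num num] }  — shift
  I3: { [B' → B .] }  — accept
  I4: { [A → c . num c], [B → c . ) )] }  — shift
  I5: { [B → c ) . )] }  — shift
  I6: { [A → c num . c] }  — shift
  I7: { [A → c num c .] }  — reduce
  I8: { [B → c ) ) .] }  — reduce
  I9: { [B → A num . num] }  — shift
  I10: { [B → A num num .] }  — reduce
  I11: { [B → ) A . num] }  — shift
  I12: { [A → c . num c] }  — shift
  I13: { [B → ) A num .] }  — reduce

No state contains more than one complete item.

Answer: No reduce-reduce conflicts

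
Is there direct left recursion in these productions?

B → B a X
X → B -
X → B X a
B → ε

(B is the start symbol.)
Yes, B is left-recursive

B → B a X: LEFT RECURSIVE (starts with B)
X → B -: starts with B
X → B X a: starts with B
B → ε: starts with ε

The grammar has direct left recursion on: B.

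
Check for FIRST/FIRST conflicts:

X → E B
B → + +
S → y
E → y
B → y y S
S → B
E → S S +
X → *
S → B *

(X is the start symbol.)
Yes. S → y / S → B on { 'y' }; S → y / S → B '*' on { 'y' }; S → B / S → B '*' on { '+', 'y' }; E → y / E → S S '+' on { 'y' }

A FIRST/FIRST conflict occurs when two productions N → α and N → β for the same non-terminal have FIRST(α) ∩ FIRST(β) ≠ ∅ (with ε ∈ FIRST of a nullable right-hand side, so two nullable alternatives also conflict).

FIRST sets of the non-terminals at (or reachable through a nullable prefix from) the front of some alternative:
  FIRST(E) = { '+', 'y' }
  FIRST(B) = { '+', 'y' }
  FIRST(S) = { '+', 'y' }

Productions for X:
  X → E B: FIRST = { '+', 'y' }
  X → *: FIRST = { '*' }
Productions for B:
  B → + +: FIRST = { '+' }
  B → y y S: FIRST = { 'y' }
Productions for S:
  S → y: FIRST = { 'y' }
  S → B: FIRST = { '+', 'y' }
  S → B *: FIRST = { '+', 'y' }
Productions for E:
  E → y: FIRST = { 'y' }
  E → S S +: FIRST = { '+', 'y' }

Conflict for S: S → y and S → B
  Overlap: { 'y' }
Conflict for S: S → y and S → B *
  Overlap: { 'y' }
Conflict for S: S → B and S → B *
  Overlap: { '+', 'y' }
Conflict for E: E → y and E → S S +
  Overlap: { 'y' }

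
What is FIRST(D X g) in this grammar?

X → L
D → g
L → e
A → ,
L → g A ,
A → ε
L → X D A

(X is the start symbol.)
FIRST sets of the non-terminals involved (from the grammar, by fixed-point iteration):
  FIRST(D) = { 'g' }

To compute FIRST(D X g), process the symbols left to right:
Symbol D is a non-terminal. Add FIRST(D) \ {ε} = { 'g' }
D is not nullable (ε ∉ FIRST(D)), so stop here.
FIRST(D X g) = { 'g' }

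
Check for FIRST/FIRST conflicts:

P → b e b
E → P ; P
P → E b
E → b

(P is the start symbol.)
A FIRST/FIRST conflict occurs when two productions N → α and N → β for the same non-terminal have FIRST(α) ∩ FIRST(β) ≠ ∅ (with ε ∈ FIRST of a nullable right-hand side, so two nullable alternatives also conflict).

FIRST sets of the non-terminals at (or reachable through a nullable prefix from) the front of some alternative:
  FIRST(E) = { 'b' }
  FIRST(P) = { 'b' }

Productions for P:
  P → b e b: FIRST = { 'b' }
  P → E b: FIRST = { 'b' }
Productions for E:
  E → P ; P: FIRST = { 'b' }
  E → b: FIRST = { 'b' }

Conflict for P: P → b e b and P → E b
  Overlap: { 'b' }
Conflict for E: E → P ; P and E → b
  Overlap: { 'b' }

Answer: Yes. P → b e b / P → E b on { 'b' }; E → P ';' P / E → b on { 'b' }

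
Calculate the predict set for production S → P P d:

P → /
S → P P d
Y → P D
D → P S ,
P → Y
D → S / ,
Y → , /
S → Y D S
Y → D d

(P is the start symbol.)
{ ',', '/' }

PREDICT(S → P P d) = (FIRST(RHS) \ {ε}) ∪ (FOLLOW(S) if ε ∈ FIRST(RHS), i.e. RHS ⇒* ε)
FIRST(P) = { ',', '/' }
FIRST(P P d) = { ',', '/' }
ε ∉ FIRST(P P d), so FOLLOW(S) is not added.
PREDICT(S → P P d) = { ',', '/' }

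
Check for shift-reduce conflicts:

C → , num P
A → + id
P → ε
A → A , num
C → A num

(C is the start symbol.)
No shift-reduce conflicts

A shift-reduce conflict occurs when an LR(0) state has both:
  - a complete (reduce) item [A → α .] (dot at the end), and
  - a shift item [B → β . c γ] (dot before a terminal).

Augment with C' → C and build the canonical LR(0) collection (I0 = CLOSURE({[C' → . C]}), then GOTO on every symbol after a dot until no new states appear). It has 11 states:
  I0: { [A → . + id], [A → . A , num], [C → . , num P], [C → . A num], [C' → . C] }  — shift
  I1: { [A → + . id] }  — shift
  I2: { [C → , . num P] }  — shift
  I3: { [A → A . , num], [C → A . num] }  — shift
  I4: { [C' → C .] }  — accept
  I5: { [A → A , . num] }  — shift
  I6: { [C → A num .] }  — reduce
  I7: { [A → A , num .] }  — reduce
  I8: { [C → , num . P], [P → .] }  — reduce
  I9: { [C → , num P .] }  — reduce
  I10: { [A → + id .] }  — reduce

No state contains both a complete item and a shift item.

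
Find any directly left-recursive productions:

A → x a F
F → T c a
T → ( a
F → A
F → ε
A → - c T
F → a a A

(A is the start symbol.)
Direct left recursion occurs when N → N α for some non-terminal N (the right-hand side begins with the left-hand side itself).

A → x a F: starts with x
F → T c a: starts with T
T → ( a: starts with '('
F → A: starts with A
F → ε: starts with ε
A → - c T: starts with '-'
F → a a A: starts with a

No direct left recursion found.

Answer: No direct left recursion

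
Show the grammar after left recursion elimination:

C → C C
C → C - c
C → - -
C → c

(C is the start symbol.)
C is directly left-recursive. The standard transformation for
  A → A α₁ | ... | A α_m | β₁ | ... | β_n
is
  A  → β₁ A' | ... | β_n A'
  A' → α₁ A' | ... | α_m A' | ε

C → - - becomes C → - - C'
C → c becomes C → c C'
C → C C becomes C' → C C'
C → C - c becomes C' → - c C'
Add C' → ε

Resulting grammar:
C → - - C'
C → c C'
C' → C C'
C' → - c C'
C' → ε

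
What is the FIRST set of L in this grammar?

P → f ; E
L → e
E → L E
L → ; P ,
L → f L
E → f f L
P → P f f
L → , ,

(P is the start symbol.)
{ ',', ';', 'e', 'f' }

To compute FIRST(L), examine every production with L on the left-hand side, reading each right-hand side left to right until a non-nullable symbol is reached.

From L → e:
  - e is a terminal: add 'e' and stop
From L → ; P ,:
  - ';' is a terminal: add ';' and stop
From L → f L:
  - f is a terminal: add 'f' and stop
From L → , ,:
  - ',' is a terminal: add ',' and stop

Collecting: FIRST(L) = { ',', ';', 'e', 'f' }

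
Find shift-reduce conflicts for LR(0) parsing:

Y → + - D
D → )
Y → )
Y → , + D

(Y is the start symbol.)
A shift-reduce conflict occurs when an LR(0) state has both:
  - a complete (reduce) item [A → α .] (dot at the end), and
  - a shift item [B → β . c γ] (dot before a terminal).

Augment with Y' → Y and build the canonical LR(0) collection (I0 = CLOSURE({[Y' → . Y]}), then GOTO on every symbol after a dot until no new states appear). It has 10 states:
  I0: { [Y → . )], [Y → . + - D], [Y → . , + D], [Y' → . Y] }  — shift
  I1: { [Y → ) .] }  — reduce
  I2: { [Y → + . - D] }  — shift
  I3: { [Y → , . + D] }  — shift
  I4: { [Y' → Y .] }  — accept
  I5: { [D → . )], [Y → , + . D] }  — shift
  I6: { [D → ) .] }  — reduce
  I7: { [Y → , + D .] }  — reduce
  I8: { [D → . )], [Y → + - . D] }  — shift
  I9: { [Y → + - D .] }  — reduce

No state contains both a complete item and a shift item.

Answer: No shift-reduce conflicts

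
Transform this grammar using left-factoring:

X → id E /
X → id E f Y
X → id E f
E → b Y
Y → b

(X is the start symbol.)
Left-factoring transforms A → αβ₁ | αβ₂ into A → αA' and A' → β₁ | β₂
(α is the longest common prefix among the alternatives). Repeat until
no nonterminal has two alternatives with a common prefix.

Round 1: X has alternatives sharing prefix 'id E'. Introduce X': X → id E X'
  Add: X' → /
  Add: X' → f Y
  Add: X' → f

Round 2: X' has alternatives sharing prefix 'f'. Introduce X'': X' → f X''
  Add: X'' → Y
  Add: X'' → ε

No remaining common prefixes — done.

Resulting grammar:
X → id E X'
X' → /
X' → f X''
X'' → Y
X'' → ε
E → b Y
Y → b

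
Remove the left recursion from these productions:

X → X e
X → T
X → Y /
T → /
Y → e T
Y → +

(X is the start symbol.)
X → T X'
X → Y / X'
X' → e X'
X' → ε
T → /
Y → e T
Y → +

X is directly left-recursive. The standard transformation for
  A → A α₁ | ... | A α_m | β₁ | ... | β_n
is
  A  → β₁ A' | ... | β_n A'
  A' → α₁ A' | ... | α_m A' | ε

X → T becomes X → T X'
X → Y / becomes X → Y / X'
X → X e becomes X' → e X'
Add X' → ε

Productions for other non-terminals are unchanged:
  T → /
  Y → e T
  Y → +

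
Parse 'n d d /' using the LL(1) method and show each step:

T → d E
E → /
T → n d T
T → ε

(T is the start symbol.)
Stack is shown with the top on the left.

Stack    Input      Action
--------------------------
T $      n d d / $  output T → n d T
n d T $  n d d / $  match 'n'
d T $    d d / $    match 'd'
T $      d / $      output T → d E
d E $    d / $      match 'd'
E $      / $        output E → /
/ $      / $        match '/'
$        $          accept

The string is accepted.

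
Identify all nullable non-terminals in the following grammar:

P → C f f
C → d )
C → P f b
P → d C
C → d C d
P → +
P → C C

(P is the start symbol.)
None

A non-terminal is nullable if it can derive ε (the empty string): either it has an ε-production, or it has a production whose right-hand side consists entirely of nullable non-terminals.

There are no ε-productions, so no non-terminal can derive ε.
No non-terminals are nullable.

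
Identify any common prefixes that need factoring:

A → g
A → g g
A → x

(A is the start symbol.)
Yes, A has productions with common prefix 'g'

Left-factoring is needed when two productions for the same non-terminal
share a common prefix on the right-hand side.

Productions for A:
  A → g
  A → g g
  A → x

Found common prefix 'g' in productions for A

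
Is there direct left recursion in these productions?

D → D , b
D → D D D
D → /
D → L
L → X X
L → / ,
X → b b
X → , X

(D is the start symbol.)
Direct left recursion occurs when N → N α for some non-terminal N (the right-hand side begins with the left-hand side itself).

D → D , b: LEFT RECURSIVE (starts with D)
D → D D D: LEFT RECURSIVE (starts with D)
D → /: starts with '/'
D → L: starts with L
L → X X: starts with X
L → / ,: starts with '/'
X → b b: starts with b
X → , X: starts with ','

The grammar has direct left recursion on: D.

Answer: Yes, D is left-recursive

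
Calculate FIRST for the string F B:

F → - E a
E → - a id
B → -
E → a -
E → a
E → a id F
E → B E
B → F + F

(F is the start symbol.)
FIRST sets of the non-terminals involved (from the grammar, by fixed-point iteration):
  FIRST(F) = { '-' }

To compute FIRST(F B), process the symbols left to right:
Symbol F is a non-terminal. Add FIRST(F) \ {ε} = { '-' }
F is not nullable (ε ∉ FIRST(F)), so stop here.
FIRST(F B) = { '-' }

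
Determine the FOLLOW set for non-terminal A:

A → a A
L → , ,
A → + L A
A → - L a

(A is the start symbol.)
{ $ }

To compute FOLLOW(A), find every occurrence of A on a right-hand side N → α A β: add FIRST(β) \ {ε}, and if β is empty or nullable also add FOLLOW(N). Iterate to a fixed point.

A is the start symbol, so $ ∈ FOLLOW(A).
In A → a A: A is at the end; this adds FOLLOW(A) to itself — nothing new
In A → + L A: A is at the end; this adds FOLLOW(A) to itself — nothing new

Taking the union: FOLLOW(A) = { $ }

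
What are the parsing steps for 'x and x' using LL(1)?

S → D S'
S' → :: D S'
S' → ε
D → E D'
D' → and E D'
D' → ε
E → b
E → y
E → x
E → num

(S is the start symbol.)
Stack is shown with the top on the left.

Stack          Input      Action
--------------------------------
S $            x and x $  output S → D S'
D S' $         x and x $  output D → E D'
E D' S' $      x and x $  output E → x
x D' S' $      x and x $  match 'x'
D' S' $        and x $    output D' → and E D'
and E D' S' $  and x $    match 'and'
E D' S' $      x $        output E → x
x D' S' $      x $        match 'x'
D' S' $        $          output D' → ε
S' $           $          output S' → ε
$              $          accept

The string is accepted.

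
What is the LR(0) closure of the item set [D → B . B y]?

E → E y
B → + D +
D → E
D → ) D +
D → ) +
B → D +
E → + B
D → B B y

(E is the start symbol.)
To compute CLOSURE, for each item [A → α.Bβ] where B is a non-terminal, add [B → .γ] for all productions B → γ; repeat for the newly added items until nothing changes.

Start with: [D → B . B y]
  [D → B . B y] has the dot before B: add [B → . + D +], [B → . D +]
  [B → . D +] has the dot before D: add [D → . E], [D → . ) D +], [D → . ) +], [D → . B B y]
  [D → . E] has the dot before E: add [E → . E y], [E → . + B]
No further items can be added.

CLOSURE = { [B → . + D +], [B → . D +], [D → . ) +], [D → . ) D +], [D → . B B y], [D → . E], [D → B . B y], [E → . + B], [E → . E y] }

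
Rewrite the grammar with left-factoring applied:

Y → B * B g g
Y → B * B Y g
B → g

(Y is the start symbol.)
Left-factoring transforms A → αβ₁ | αβ₂ into A → αA' and A' → β₁ | β₂
(α is the longest common prefix among the alternatives). Repeat until
no nonterminal has two alternatives with a common prefix.

Round 1: Y has alternatives sharing prefix 'B * B'. Introduce Y': Y → B * B Y'
  Add: Y' → g g
  Add: Y' → Y g

No remaining common prefixes — done.

Resulting grammar:
Y → B * B Y'
Y' → g g
Y' → Y g
B → g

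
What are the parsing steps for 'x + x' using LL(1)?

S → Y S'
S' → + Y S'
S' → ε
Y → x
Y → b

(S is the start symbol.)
LL(1) parsing maintains a stack (initially the start symbol over $) and the input. At each step: if the stack top is a terminal, match it against the current input token; if it is a non-terminal N, replace it with the RHS of M[N, lookahead] (the unique production whose predict set contains the lookahead).

Stack is shown with the top on the left.

Stack     Input    Action
-------------------------
S $       x + x $  output S → Y S'
Y S' $    x + x $  output Y → x
x S' $    x + x $  match 'x'
S' $      + x $    output S' → + Y S'
+ Y S' $  + x $    match '+'
Y S' $    x $      output Y → x
x S' $    x $      match 'x'
S' $      $        output S' → ε
$         $        accept

The string is accepted.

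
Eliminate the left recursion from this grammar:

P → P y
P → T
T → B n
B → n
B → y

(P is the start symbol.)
P is directly left-recursive. The standard transformation for
  A → A α₁ | ... | A α_m | β₁ | ... | β_n
is
  A  → β₁ A' | ... | β_n A'
  A' → α₁ A' | ... | α_m A' | ε

P → T becomes P → T P'
P → P y becomes P' → y P'
Add P' → ε

Productions for other non-terminals are unchanged:
  T → B n
  B → n
  B → y

Resulting grammar:
P → T P'
P' → y P'
P' → ε
T → B n
B → n
B → y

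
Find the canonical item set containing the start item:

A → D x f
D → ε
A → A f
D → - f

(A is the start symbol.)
First, augment the grammar with A' → A
I₀ = CLOSURE({ [A' → . A] }):
  [A' → . A] has the dot before A: add [A → . D x f], [A → . A f]
  [A → . D x f] has the dot before D: add [D → .], [D → . - f]
No further items can be added.

I₀ = { [A → . A f], [A → . D x f], [A' → . A], [D → . - f], [D → .] }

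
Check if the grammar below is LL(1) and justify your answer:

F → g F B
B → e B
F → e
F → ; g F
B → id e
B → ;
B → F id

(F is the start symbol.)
No. Predict set conflict for B: { 'e' }

A grammar is LL(1) if for each non-terminal N with multiple productions, the predict sets of those productions are pairwise disjoint, where PREDICT(N → α) = (FIRST(α) \ {ε}) ∪ (FOLLOW(N) if α ⇒* ε).

Relevant sets:
  FIRST(F) = { ';', 'e', 'g' }

For F:
  PREDICT(F → g F B) = { 'g' }
  PREDICT(F → e) = { 'e' }
  PREDICT(F → ';' g F) = { ';' }
For B:
  PREDICT(B → e B) = { 'e' }
  PREDICT(B → id e) = { 'id' }
  PREDICT(B → ';') = { ';' }
  PREDICT(B → F id) = { ';', 'e', 'g' }

Conflict found: Predict set conflict for B: { 'e' }
The grammar is NOT LL(1).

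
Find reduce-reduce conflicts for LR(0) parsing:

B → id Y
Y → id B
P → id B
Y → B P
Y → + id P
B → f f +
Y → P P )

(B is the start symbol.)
A reduce-reduce conflict occurs when an LR(0) state has two complete items [A → α .] and [B → β .] — both call for a reduction, and with no lookahead the parser cannot choose between them.

Augment with B' → B and build the canonical LR(0) collection (I0 = CLOSURE({[B' → . B]}), then GOTO on every symbol after a dot until no new states appear). It has 19 states:
  I0: { [B → . f f +], [B → . id Y], [B' → . B] }  — shift
  I1: { [B' → B .] }  — accept
  I2: { [B → f . f +] }  — shift
  I3: { [B → . f f +], [B → . id Y], [B → id . Y], [P → . id B], [Y → . + id P], [Y → . B P], [Y → . P P )], [Y → . id B] }  — shift
  I4: { [Y → + . id P] }  — shift
  I5: { [P → . id B], [Y → B . P] }  — shift
  I6: { [P → . id B], [Y → P . P )] }  — shift
  I7: { [B → id Y .] }  — reduce
  I8: { [B → . f f +], [B → . id Y], [B → id . Y], [P → . id B], [P → id . B], [Y → . + id P], [Y → . B P], [Y → . P P )], [Y → . id B], [Y → id . B] }  — shift
  I9: { [P → . id B], [P → id B .], [Y → B . P], [Y → id B .] }  — shift, 2 reduces
  I10: { [Y → B P .] }  — reduce
  I11: { [B → . f f +], [B → . id Y], [P → id . B] }  — shift
  I12: { [P → id B .] }  — reduce
  I13: { [Y → P P . )] }  — shift
  I14: { [Y → P P ) .] }  — reduce
  I15: { [P → . id B], [Y → + id . P] }  — shift
  I16: { [Y → + id P .] }  — reduce
  I17: { [B → f f . +] }  — shift
  I18: { [B → f f + .] }  — reduce

I9 contains complete items [P → id B .], [Y → id B .] — reduce-reduce conflict.

Answer: Yes — I9: [P → id B .] vs [Y → id B .]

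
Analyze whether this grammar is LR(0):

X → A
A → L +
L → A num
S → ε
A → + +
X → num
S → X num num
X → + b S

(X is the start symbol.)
A grammar is LR(0) if no state in the canonical LR(0) collection has:
  - both a shift item (dot before a terminal) and a complete item (shift-reduce conflict), or
  - two or more complete items (reduce-reduce conflict; the accept item [X' → X .] counts as a complete item here).

Augment with X' → X and build the canonical LR(0) collection (I0 = CLOSURE({[X' → . X]}), then GOTO on every symbol after a dot until no new states appear). It has 14 states:
  I0: { [A → . + +], [A → . L +], [L → . A num], [X → . + b S], [X → . A], [X → . num], [X' → . X] }  — shift
  I1: { [A → + . +], [X → + . b S] }  — shift
  I2: { [L → A . num], [X → A .] }  — shift, reduce
  I3: { [A → L . +] }  — shift
  I4: { [X' → X .] }  — accept
  I5: { [X → num .] }  — reduce
  I6: { [A → L + .] }  — reduce
  I7: { [L → A num .] }  — reduce
  I8: { [A → + + .] }  — reduce
  I9: { [A → . + +], [A → . L +], [L → . A num], [S → . X num num], [S → .], [X → + b . S], [X → . + b S], [X → . A], [X → . num] }  — shift, reduce
  I10: { [X → + b S .] }  — reduce
  I11: { [S → X . num num] }  — shift
  I12: { [S → X num . num] }  — shift
  I13: { [S → X num num .] }  — reduce

Conflict in state I2:
  Shift-reduce conflict between [X → A .] and [L → A . num]
So the grammar is NOT LR(0).

Answer: No. Shift-reduce conflict between [X → A .] and [L → A . num]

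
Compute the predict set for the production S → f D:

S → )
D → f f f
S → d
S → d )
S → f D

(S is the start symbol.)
PREDICT(S → f D) = (FIRST(RHS) \ {ε}) ∪ (FOLLOW(S) if ε ∈ FIRST(RHS), i.e. RHS ⇒* ε)
FIRST(f D) = { 'f' }
ε ∉ FIRST(f D), so FOLLOW(S) is not added.
PREDICT(S → f D) = { 'f' }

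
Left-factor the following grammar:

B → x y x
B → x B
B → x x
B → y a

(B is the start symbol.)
Left-factoring transforms A → αβ₁ | αβ₂ into A → αA' and A' → β₁ | β₂
(α is the longest common prefix among the alternatives). Repeat until
no nonterminal has two alternatives with a common prefix.

Round 1: B has alternatives sharing prefix 'x'. Introduce B': B → x B'
  Add: B' → y x
  Add: B' → B
  Add: B' → x

No remaining common prefixes — done.

Resulting grammar:
B → x B'
B' → y x
B' → B
B' → x
B → y a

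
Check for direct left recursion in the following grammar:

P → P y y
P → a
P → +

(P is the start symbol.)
Yes, P is left-recursive

P → P y y: LEFT RECURSIVE (starts with P)
P → a: starts with a
P → +: starts with '+'

The grammar has direct left recursion on: P.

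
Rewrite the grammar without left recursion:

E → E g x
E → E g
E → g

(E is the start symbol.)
E → g E'
E' → g x E'
E' → g E'
E' → ε

E is directly left-recursive. The standard transformation for
  A → A α₁ | ... | A α_m | β₁ | ... | β_n
is
  A  → β₁ A' | ... | β_n A'
  A' → α₁ A' | ... | α_m A' | ε

E → g becomes E → g E'
E → E g x becomes E' → g x E'
E → E g becomes E' → g E'
Add E' → ε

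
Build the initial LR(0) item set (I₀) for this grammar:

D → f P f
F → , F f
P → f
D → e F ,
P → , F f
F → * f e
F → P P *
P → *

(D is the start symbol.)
First, augment the grammar with D' → D
I₀ = CLOSURE({ [D' → . D] }):
  [D' → . D] has the dot before D: add [D → . f P f], [D → . e F ,]
No further items can be added.

I₀ = { [D → . e F ,], [D → . f P f], [D' → . D] }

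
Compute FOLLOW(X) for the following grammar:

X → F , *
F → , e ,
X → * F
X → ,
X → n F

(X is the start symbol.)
{ $ }

X is the start symbol, so $ ∈ FOLLOW(X).
X does not occur on any right-hand side.

Taking the union: FOLLOW(X) = { $ }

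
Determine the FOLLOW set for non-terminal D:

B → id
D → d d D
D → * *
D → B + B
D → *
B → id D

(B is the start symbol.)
To compute FOLLOW(D), find every occurrence of D on a right-hand side N → α D β: add FIRST(β) \ {ε}, and if β is empty or nullable also add FOLLOW(N). Iterate to a fixed point.

In D → d d D: D is at the end; this adds FOLLOW(D) to itself — nothing new
In B → id D: D is at the end, add FOLLOW(B)

The FOLLOW sets referred to above (computed the same way, to a fixed point):
  FOLLOW(B) = { $, '+' }

Taking the union: FOLLOW(D) = { $, '+' }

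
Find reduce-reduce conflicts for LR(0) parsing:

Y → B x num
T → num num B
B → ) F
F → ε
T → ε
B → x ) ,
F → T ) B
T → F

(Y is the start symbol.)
A reduce-reduce conflict occurs when an LR(0) state has two complete items [A → α .] and [B → β .] — both call for a reduction, and with no lookahead the parser cannot choose between them.

Augment with Y' → Y and build the canonical LR(0) collection (I0 = CLOSURE({[Y' → . Y]}), then GOTO on every symbol after a dot until no new states appear). It has 16 states:
  I0: { [B → . ) F], [B → . x ) ,], [Y → . B x num], [Y' → . Y] }  — shift
  I1: { [B → ) . F], [F → . T ) B], [F → .], [T → . F], [T → . num num B], [T → .] }  — shift, 2 reduces
  I2: { [Y → B . x num] }  — shift
  I3: { [Y' → Y .] }  — accept
  I4: { [B → x . ) ,] }  — shift
  I5: { [B → x ) . ,] }  — shift
  I6: { [B → x ) , .] }  — reduce
  I7: { [Y → B x . num] }  — shift
  I8: { [Y → B x num .] }  — reduce
  I9: { [B → ) F .], [T → F .] }  — 2 reduces
  I10: { [F → T . ) B] }  — shift
  I11: { [T → num . num B] }  — shift
  I12: { [B → . ) F], [B → . x ) ,], [T → num num . B] }  — shift
  I13: { [T → num num B .] }  — reduce
  I14: { [B → . ) F], [B → . x ) ,], [F → T ) . B] }  — shift
  I15: { [F → T ) B .] }  — reduce

I1 contains complete items [F → .], [T → .] — reduce-reduce conflict.
I9 contains complete items [B → ) F .], [T → F .] — reduce-reduce conflict.

Answer: Yes — I1: [F → .] vs [T → .]; I9: [B → ) F .] vs [T → F .]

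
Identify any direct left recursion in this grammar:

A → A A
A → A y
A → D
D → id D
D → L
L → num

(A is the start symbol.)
Yes, A is left-recursive

A → A A: LEFT RECURSIVE (starts with A)
A → A y: LEFT RECURSIVE (starts with A)
A → D: starts with D
D → id D: starts with id
D → L: starts with L
L → num: starts with num

The grammar has direct left recursion on: A.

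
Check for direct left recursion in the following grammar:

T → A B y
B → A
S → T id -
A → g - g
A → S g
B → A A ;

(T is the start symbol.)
No direct left recursion

T → A B y: starts with A
B → A: starts with A
S → T id -: starts with T
A → g - g: starts with g
A → S g: starts with S
B → A A ;: starts with A

No direct left recursion found.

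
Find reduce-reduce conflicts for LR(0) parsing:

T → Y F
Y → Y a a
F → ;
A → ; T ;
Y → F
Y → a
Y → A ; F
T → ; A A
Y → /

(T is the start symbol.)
A reduce-reduce conflict occurs when an LR(0) state has two complete items [A → α .] and [B → β .] — both call for a reduction, and with no lookahead the parser cannot choose between them.

Augment with T' → T and build the canonical LR(0) collection (I0 = CLOSURE({[T' → . T]}), then GOTO on every symbol after a dot until no new states appear). It has 20 states:
  I0: { [A → . ; T ;], [F → . ;], [T → . ; A A], [T → . Y F], [T' → . T], [Y → . /], [Y → . A ; F], [Y → . F], [Y → . Y a a], [Y → . a] }  — shift
  I1: { [Y → / .] }  — reduce
  I2: { [A → . ; T ;], [A → ; . T ;], [F → . ;], [F → ; .], [T → . ; A A], [T → . Y F], [T → ; . A A], [Y → . /], [Y → . A ; F], [Y → . F], [Y → . Y a a], [Y → . a] }  — shift, reduce
  I3: { [Y → A . ; F] }  — shift
  I4: { [Y → F .] }  — reduce
  I5: { [T' → T .] }  — accept
  I6: { [F → . ;], [T → Y . F], [Y → Y . a a] }  — shift
  I7: { [Y → a .] }  — reduce
  I8: { [F → ; .] }  — reduce
  I9: { [T → Y F .] }  — reduce
  I10: { [Y → Y a . a] }  — shift
  I11: { [Y → Y a a .] }  — reduce
  I12: { [F → . ;], [Y → A ; . F] }  — shift
  I13: { [Y → A ; F .] }  — reduce
  I14: { [A → . ; T ;], [T → ; A . A], [Y → A . ; F] }  — shift
  I15: { [A → ; T . ;] }  — shift
  I16: { [A → ; T ; .] }  — reduce
  I17: { [A → . ; T ;], [A → ; . T ;], [F → . ;], [T → . ; A A], [T → . Y F], [Y → . /], [Y → . A ; F], [Y → . F], [Y → . Y a a], [Y → . a], [Y → A ; . F] }  — shift
  I18: { [T → ; A A .] }  — reduce
  I19: { [Y → A ; F .], [Y → F .] }  — 2 reduces

I19 contains complete items [Y → A ; F .], [Y → F .] — reduce-reduce conflict.

Answer: Yes — I19: [Y → A ; F .] vs [Y → F .]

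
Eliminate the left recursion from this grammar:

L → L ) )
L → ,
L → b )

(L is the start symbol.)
L → , L'
L → b ) L'
L' → ) ) L'
L' → ε

L is directly left-recursive. The standard transformation for
  A → A α₁ | ... | A α_m | β₁ | ... | β_n
is
  A  → β₁ A' | ... | β_n A'
  A' → α₁ A' | ... | α_m A' | ε

L → , becomes L → , L'
L → b ) becomes L → b ) L'
L → L ) ) becomes L' → ) ) L'
Add L' → ε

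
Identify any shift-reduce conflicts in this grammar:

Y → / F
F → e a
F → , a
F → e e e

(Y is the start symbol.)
No shift-reduce conflicts

Augment with Y' → Y and build the canonical LR(0) collection (I0 = CLOSURE({[Y' → . Y]}), then GOTO on every symbol after a dot until no new states appear). It has 10 states:
  I0: { [Y → . / F], [Y' → . Y] }  — shift
  I1: { [F → . , a], [F → . e a], [F → . e e e], [Y → / . F] }  — shift
  I2: { [Y' → Y .] }  — accept
  I3: { [F → , . a] }  — shift
  I4: { [Y → / F .] }  — reduce
  I5: { [F → e . a], [F → e . e e] }  — shift
  I6: { [F → e a .] }  — reduce
  I7: { [F → e e . e] }  — shift
  I8: { [F → e e e .] }  — reduce
  I9: { [F → , a .] }  — reduce

No state contains both a complete item and a shift item.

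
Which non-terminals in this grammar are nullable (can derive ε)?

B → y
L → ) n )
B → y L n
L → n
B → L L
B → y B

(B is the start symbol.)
None

There are no ε-productions, so no non-terminal can derive ε.
No non-terminals are nullable.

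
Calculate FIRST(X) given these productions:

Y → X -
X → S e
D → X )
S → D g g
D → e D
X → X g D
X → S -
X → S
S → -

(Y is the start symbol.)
{ '-', 'e' }

To compute FIRST(X), examine every production with X on the left-hand side, reading each right-hand side left to right until a non-nullable symbol is reached.

FIRST sets of the other non-terminals involved (by the same procedure, iterated to a fixed point):
  FIRST(S) = { '-', 'e' }

From X → S e:
  - S is a non-terminal: add FIRST(S) \ {ε} = { '-', 'e' }
    S is not nullable, so stop
From X → X g D:
  - X is the symbol being defined: contributes nothing new
    X is not nullable, so stop
From X → S -:
  - S is a non-terminal: add FIRST(S) \ {ε} = { '-', 'e' }
    S is not nullable, so stop
From X → S:
  - S is a non-terminal: add FIRST(S) \ {ε} = { '-', 'e' }
    S is not nullable, so stop

Collecting: FIRST(X) = { '-', 'e' }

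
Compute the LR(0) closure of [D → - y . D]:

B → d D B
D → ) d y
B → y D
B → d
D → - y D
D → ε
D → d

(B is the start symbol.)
To compute CLOSURE, for each item [A → α.Bβ] where B is a non-terminal, add [B → .γ] for all productions B → γ; repeat for the newly added items until nothing changes.

Start with: [D → - y . D]
  [D → - y . D] has the dot before D: add [D → . ) d y], [D → . - y D], [D → .], [D → . d]
No further items can be added.

CLOSURE = { [D → - y . D], [D → . ) d y], [D → . - y D], [D → . d], [D → .] }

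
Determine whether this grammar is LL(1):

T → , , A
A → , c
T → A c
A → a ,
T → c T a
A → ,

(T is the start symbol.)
No. Predict set conflict for T: { ',' }

A grammar is LL(1) if for each non-terminal N with multiple productions, the predict sets of those productions are pairwise disjoint, where PREDICT(N → α) = (FIRST(α) \ {ε}) ∪ (FOLLOW(N) if α ⇒* ε).

Relevant sets:
  FIRST(A) = { ',', 'a' }

For T:
  PREDICT(T → ',' ',' A) = { ',' }
  PREDICT(T → A c) = { ',', 'a' }
  PREDICT(T → c T a) = { 'c' }
For A:
  PREDICT(A → ',' c) = { ',' }
  PREDICT(A → a ',') = { 'a' }
  PREDICT(A → ',') = { ',' }

Conflict found: Predict set conflict for T: { ',' }
The grammar is NOT LL(1).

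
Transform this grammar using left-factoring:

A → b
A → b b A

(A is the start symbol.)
A → b A'
A' → ε
A' → b A

Left-factoring transforms A → αβ₁ | αβ₂ into A → αA' and A' → β₁ | β₂
(α is the longest common prefix among the alternatives). Repeat until
no nonterminal has two alternatives with a common prefix.

Round 1: A has alternatives sharing prefix 'b'. Introduce A': A → b A'
  Add: A' → ε
  Add: A' → b A

No remaining common prefixes — done.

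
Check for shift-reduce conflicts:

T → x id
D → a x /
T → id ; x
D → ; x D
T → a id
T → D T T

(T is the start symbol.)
A shift-reduce conflict occurs when an LR(0) state has both:
  - a complete (reduce) item [A → α .] (dot at the end), and
  - a shift item [B → β . c γ] (dot before a terminal).

Augment with T' → T and build the canonical LR(0) collection (I0 = CLOSURE({[T' → . T]}), then GOTO on every symbol after a dot until no new states appear). It has 18 states:
  I0: { [D → . ; x D], [D → . a x /], [T → . D T T], [T → . a id], [T → . id ; x], [T → . x id], [T' → . T] }  — shift
  I1: { [D → ; . x D] }  — shift
  I2: { [D → . ; x D], [D → . a x /], [T → . D T T], [T → . a id], [T → . id ; x], [T → . x id], [T → D . T T] }  — shift
  I3: { [T' → T .] }  — accept
  I4: { [D → a . x /], [T → a . id] }  — shift
  I5: { [T → id . ; x] }  — shift
  I6: { [T → x . id] }  — shift
  I7: { [T → x id .] }  — reduce
  I8: { [T → id ; . x] }  — shift
  I9: { [T → id ; x .] }  — reduce
  I10: { [T → a id .] }  — reduce
  I11: { [D → a x . /] }  — shift
  I12: { [D → a x / .] }  — reduce
  I13: { [D → . ; x D], [D → . a x /], [T → . D T T], [T → . a id], [T → . id ; x], [T → . x id], [T → D T . T] }  — shift
  I14: { [T → D T T .] }  — reduce
  I15: { [D → . ; x D], [D → . a x /], [D → ; x . D] }  — shift
  I16: { [D → ; x D .] }  — reduce
  I17: { [D → a . x /] }  — shift

No state contains both a complete item and a shift item.

Answer: No shift-reduce conflicts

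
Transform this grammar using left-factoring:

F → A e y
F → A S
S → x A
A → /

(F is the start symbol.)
F → A F'
F' → e y
F' → S
S → x A
A → /

Left-factoring transforms A → αβ₁ | αβ₂ into A → αA' and A' → β₁ | β₂
(α is the longest common prefix among the alternatives). Repeat until
no nonterminal has two alternatives with a common prefix.

Round 1: F has alternatives sharing prefix 'A'. Introduce F': F → A F'
  Add: F' → e y
  Add: F' → S

No remaining common prefixes — done.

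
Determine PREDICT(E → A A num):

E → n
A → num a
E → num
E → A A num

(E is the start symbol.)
{ 'num' }

PREDICT(E → A A num) = (FIRST(RHS) \ {ε}) ∪ (FOLLOW(E) if ε ∈ FIRST(RHS), i.e. RHS ⇒* ε)
FIRST(A) = { 'num' }
FIRST(A A num) = { 'num' }
ε ∉ FIRST(A A num), so FOLLOW(E) is not added.
PREDICT(E → A A num) = { 'num' }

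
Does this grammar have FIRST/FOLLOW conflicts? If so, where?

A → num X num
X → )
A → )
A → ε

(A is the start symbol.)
No FIRST/FOLLOW conflicts.

Nullable non-terminals: A.

A: nullable alternative(s) A → ε; FOLLOW(A) = { $ }
  A → num X num: FIRST \ {ε} = { 'num' } — disjoint from FOLLOW(A)
  A → ): FIRST \ {ε} = { ')' } — disjoint from FOLLOW(A)
  A → ε: FIRST \ {ε} = { } — this is the only nullable alternative, skip

X has no nullable alternative, so no FIRST/FOLLOW check is needed there.

No FIRST/FOLLOW conflicts found.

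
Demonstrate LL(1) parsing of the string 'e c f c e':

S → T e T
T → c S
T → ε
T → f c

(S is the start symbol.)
Stack is shown with the top on the left.

Stack      Input        Action
------------------------------
S $        e c f c e $  output S → T e T
T e T $    e c f c e $  output T → ε
e T $      e c f c e $  match 'e'
T $        c f c e $    output T → c S
c S $      c f c e $    match 'c'
S $        f c e $      output S → T e T
T e T $    f c e $      output T → f c
f c e T $  f c e $      match 'f'
c e T $    c e $        match 'c'
e T $      e $          match 'e'
T $        $            output T → ε
$          $            accept

The string is accepted.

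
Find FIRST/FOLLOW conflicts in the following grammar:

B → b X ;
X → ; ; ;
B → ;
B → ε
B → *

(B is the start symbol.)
A FIRST/FOLLOW conflict occurs when a non-terminal N has a nullable alternative N → β (β ⇒* ε) and another alternative N → α with FIRST(α) ∩ FOLLOW(N) ≠ ∅: on such a lookahead the parser cannot decide between expanding α and letting N vanish via β.

Nullable non-terminals: B.

B: nullable alternative(s) B → ε; FOLLOW(B) = { $ }
  B → b X ;: FIRST \ {ε} = { 'b' } — disjoint from FOLLOW(B)
  B → ;: FIRST \ {ε} = { ';' } — disjoint from FOLLOW(B)
  B → ε: FIRST \ {ε} = { } — this is the only nullable alternative, skip
  B → *: FIRST \ {ε} = { '*' } — disjoint from FOLLOW(B)

X has no nullable alternative, so no FIRST/FOLLOW check is needed there.

No FIRST/FOLLOW conflicts found.

Answer: No FIRST/FOLLOW conflicts.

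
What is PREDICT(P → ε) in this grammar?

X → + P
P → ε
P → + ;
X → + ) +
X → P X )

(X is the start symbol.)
{ $, ')', '+' }

PREDICT(P → ε) = (FIRST(RHS) \ {ε}) ∪ (FOLLOW(P) if ε ∈ FIRST(RHS), i.e. RHS ⇒* ε)
The right-hand side is ε (FIRST(ε) = { ε }), so the predict set is FOLLOW(P) = { $, ')', '+' }
PREDICT(P → ε) = { $, ')', '+' }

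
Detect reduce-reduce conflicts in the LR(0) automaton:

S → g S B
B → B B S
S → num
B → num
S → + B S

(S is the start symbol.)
A reduce-reduce conflict occurs when an LR(0) state has two complete items [A → α .] and [B → β .] — both call for a reduction, and with no lookahead the parser cannot choose between them.

Augment with S' → S and build the canonical LR(0) collection (I0 = CLOSURE({[S' → . S]}), then GOTO on every symbol after a dot until no new states appear). It has 13 states:
  I0: { [S → . + B S], [S → . g S B], [S → . num], [S' → . S] }  — shift
  I1: { [B → . B B S], [B → . num], [S → + . B S] }  — shift
  I2: { [S' → S .] }  — accept
  I3: { [S → . + B S], [S → . g S B], [S → . num], [S → g . S B] }  — shift
  I4: { [S → num .] }  — reduce
  I5: { [B → . B B S], [B → . num], [S → g S . B] }  — shift
  I6: { [B → . B B S], [B → . num], [B → B . B S], [S → g S B .] }  — shift, reduce
  I7: { [B → num .] }  — reduce
  I8: { [B → . B B S], [B → . num], [B → B . B S], [B → B B . S], [S → . + B S], [S → . g S B], [S → . num] }  — shift
  I9: { [B → B B S .] }  — reduce
  I10: { [B → num .], [S → num .] }  — 2 reduces
  I11: { [B → . B B S], [B → . num], [B → B . B S], [S → + B . S], [S → . + B S], [S → . g S B], [S → . num] }  — shift
  I12: { [S → + B S .] }  — reduce

I10 contains complete items [B → num .], [S → num .] — reduce-reduce conflict.

Answer: Yes — I10: [B → num .] vs [S → num .]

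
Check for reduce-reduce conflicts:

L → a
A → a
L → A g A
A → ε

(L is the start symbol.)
A reduce-reduce conflict occurs when an LR(0) state has two complete items [A → α .] and [B → β .] — both call for a reduction, and with no lookahead the parser cannot choose between them.

Augment with L' → L and build the canonical LR(0) collection (I0 = CLOSURE({[L' → . L]}), then GOTO on every symbol after a dot until no new states appear). It has 7 states:
  I0: { [A → . a], [A → .], [L → . A g A], [L → . a], [L' → . L] }  — shift, reduce
  I1: { [L → A . g A] }  — shift
  I2: { [L' → L .] }  — accept
  I3: { [A → a .], [L → a .] }  — 2 reduces
  I4: { [A → . a], [A → .], [L → A g . A] }  — shift, reduce
  I5: { [L → A g A .] }  — reduce
  I6: { [A → a .] }  — reduce

I3 contains complete items [A → a .], [L → a .] — reduce-reduce conflict.

Answer: Yes — I3: [A → a .] vs [L → a .]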